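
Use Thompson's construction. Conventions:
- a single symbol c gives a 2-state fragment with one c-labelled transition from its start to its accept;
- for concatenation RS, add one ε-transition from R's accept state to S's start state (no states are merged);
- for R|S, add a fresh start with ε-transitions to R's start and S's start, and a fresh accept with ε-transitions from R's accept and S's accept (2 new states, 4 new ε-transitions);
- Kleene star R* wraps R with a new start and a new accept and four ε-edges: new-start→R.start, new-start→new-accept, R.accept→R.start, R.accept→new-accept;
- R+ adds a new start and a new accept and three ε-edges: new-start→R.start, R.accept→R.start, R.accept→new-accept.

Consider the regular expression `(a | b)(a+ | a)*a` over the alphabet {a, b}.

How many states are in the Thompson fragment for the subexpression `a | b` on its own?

6

Fragment for `a | b`:
Each of the 2 symbol leaves contributes a 2-state fragment.
  a | b → 6 states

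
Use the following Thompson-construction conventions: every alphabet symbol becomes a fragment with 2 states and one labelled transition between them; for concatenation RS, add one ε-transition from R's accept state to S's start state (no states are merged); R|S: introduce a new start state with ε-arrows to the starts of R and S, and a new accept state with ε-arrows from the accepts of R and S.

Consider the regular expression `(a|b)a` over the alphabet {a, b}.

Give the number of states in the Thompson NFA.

8

Bottom-up over the parse tree:
Each of the 3 symbol leaves contributes a 2-state fragment.
  a|b : 6 states
  (a|b)a : 8 states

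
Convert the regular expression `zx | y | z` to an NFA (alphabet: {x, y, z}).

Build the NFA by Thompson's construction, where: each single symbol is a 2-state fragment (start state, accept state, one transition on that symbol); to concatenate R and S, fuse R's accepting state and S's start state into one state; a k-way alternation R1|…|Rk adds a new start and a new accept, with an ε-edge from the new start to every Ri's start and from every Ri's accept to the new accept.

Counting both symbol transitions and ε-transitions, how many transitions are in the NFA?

10

Recursing over subexpressions:
Each of the 4 symbol leaves contributes 1 transition (1 symbol, 0 ε).
  zx = 2 transitions (2 symbol, 0 ε)
  zx | y | z = 10 transitions (4 symbol, 6 ε)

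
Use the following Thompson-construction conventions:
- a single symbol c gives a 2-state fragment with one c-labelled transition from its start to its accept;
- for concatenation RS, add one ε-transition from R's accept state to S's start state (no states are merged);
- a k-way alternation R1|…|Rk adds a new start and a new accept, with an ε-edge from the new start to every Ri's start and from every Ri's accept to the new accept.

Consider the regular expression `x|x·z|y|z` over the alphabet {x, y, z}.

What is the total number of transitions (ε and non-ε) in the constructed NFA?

Recursing over subexpressions:
Each of the 5 symbol leaves contributes 1 transition (1 symbol, 0 ε).
  x·z = 3 transitions (2 symbol, 1 ε)
  x|x·z|y|z = 14 transitions (5 symbol, 9 ε)

14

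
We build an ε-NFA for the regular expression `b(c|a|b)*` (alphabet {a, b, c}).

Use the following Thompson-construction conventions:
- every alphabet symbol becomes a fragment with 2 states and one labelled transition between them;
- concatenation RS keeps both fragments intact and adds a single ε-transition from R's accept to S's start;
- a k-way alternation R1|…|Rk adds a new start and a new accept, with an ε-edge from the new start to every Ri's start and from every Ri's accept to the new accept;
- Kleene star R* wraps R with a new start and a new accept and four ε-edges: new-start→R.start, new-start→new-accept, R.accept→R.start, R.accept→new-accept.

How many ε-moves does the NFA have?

By structural recursion:
Each of the 4 symbol leaves contributes 0 ε-transitions.
  c|a|b = 6 ε-transitions
  (c|a|b)* = 10 ε-transitions
  b(c|a|b)* = 11 ε-transitions

11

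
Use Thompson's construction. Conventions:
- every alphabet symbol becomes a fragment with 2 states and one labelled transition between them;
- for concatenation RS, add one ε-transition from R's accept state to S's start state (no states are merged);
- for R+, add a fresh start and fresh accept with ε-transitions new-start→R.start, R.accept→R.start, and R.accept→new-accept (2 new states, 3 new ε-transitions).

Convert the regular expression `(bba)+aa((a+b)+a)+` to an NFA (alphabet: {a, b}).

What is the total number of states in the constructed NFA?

24

Building bottom-up:
Each of the 8 symbol leaves contributes a 2-state fragment.
  bba → 6 states
  (bba)+ → 8 states
  a+ → 4 states
  a+b → 6 states
  (a+b)+ → 8 states
  (a+b)+a → 10 states
  ((a+b)+a)+ → 12 states
  (bba)+aa((a+b)+a)+ → 24 states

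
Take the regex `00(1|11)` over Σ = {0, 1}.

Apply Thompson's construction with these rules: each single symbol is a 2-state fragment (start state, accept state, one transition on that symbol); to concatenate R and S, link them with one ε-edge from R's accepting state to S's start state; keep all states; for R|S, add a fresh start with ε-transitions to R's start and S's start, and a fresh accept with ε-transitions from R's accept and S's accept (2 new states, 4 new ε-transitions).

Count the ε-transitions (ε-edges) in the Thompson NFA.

7

Building bottom-up:
Each of the 5 symbol leaves contributes 0 ε-transitions.
  11 = 1 ε-transition
  1|11 = 5 ε-transitions
  00(1|11) = 7 ε-transitions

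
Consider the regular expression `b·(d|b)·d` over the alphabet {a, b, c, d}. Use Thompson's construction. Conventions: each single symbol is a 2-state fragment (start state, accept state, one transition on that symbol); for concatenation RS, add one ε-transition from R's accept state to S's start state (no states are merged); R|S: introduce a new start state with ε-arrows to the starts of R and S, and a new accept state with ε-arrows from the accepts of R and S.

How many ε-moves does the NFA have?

6

Recursing over subexpressions:
Each of the 4 symbol leaves contributes 0 ε-transitions.
  d|b — 4 ε-transitions
  b·(d|b)·d — 6 ε-transitions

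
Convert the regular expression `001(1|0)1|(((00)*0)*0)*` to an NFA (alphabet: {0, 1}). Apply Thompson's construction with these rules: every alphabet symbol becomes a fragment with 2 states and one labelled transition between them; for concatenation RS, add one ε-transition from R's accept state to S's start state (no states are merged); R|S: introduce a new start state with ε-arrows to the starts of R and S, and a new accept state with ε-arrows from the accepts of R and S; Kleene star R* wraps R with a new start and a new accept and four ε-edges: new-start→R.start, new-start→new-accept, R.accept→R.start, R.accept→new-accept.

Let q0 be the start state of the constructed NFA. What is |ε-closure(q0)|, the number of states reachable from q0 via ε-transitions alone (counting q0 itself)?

Let C(F) = |ε-closure(F.start)| within fragment F, and note whether F accepts ε. Symbol fragments have C = 1 and do not accept ε. Then:
  1|0 : new start ε-reaches every alternative's start; none of them accept ε, so the new accept is not reached: C = 1 + 1 + 1 = 3
  001(1|0)1 : same as the first factor's closure: C = 1
  00 : same as the first factor's closure: C = 1
  (00)* : the star's fresh start ε-reaches both the body's start and the fresh accept: C = 2 + 1 = 3
  (00)*0 : C = 3 + 1 = 4 (closure spills across the concat boundary because the left factor accepts ε)
  ((00)*0)* : the star's fresh start ε-reaches both the body's start and the fresh accept: C = 2 + 4 = 6
  ((00)*0)*0 : C = 6 + 1 = 7 (closure spills across the concat boundary because the left factor accepts ε)
  (((00)*0)*0)* : the star's fresh start ε-reaches both the body's start and the fresh accept: C = 2 + 7 = 9
  001(1|0)1|(((00)*0)*0)* : C = 1 (new start) + (1 + 9) + 1 (new accept, since some branch ε-reaches its own accept) = 12

12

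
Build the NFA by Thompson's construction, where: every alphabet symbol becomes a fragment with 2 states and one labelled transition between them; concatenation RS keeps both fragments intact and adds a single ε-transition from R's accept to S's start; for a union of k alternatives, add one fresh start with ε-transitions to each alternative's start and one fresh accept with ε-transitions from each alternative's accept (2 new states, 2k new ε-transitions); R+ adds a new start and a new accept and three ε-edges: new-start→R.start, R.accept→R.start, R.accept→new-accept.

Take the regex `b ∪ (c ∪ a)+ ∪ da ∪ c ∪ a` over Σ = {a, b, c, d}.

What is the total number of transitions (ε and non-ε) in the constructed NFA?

25

By structural recursion:
Each of the 7 symbol leaves contributes 1 transition (1 symbol, 0 ε).
  c ∪ a = 6 transitions (2 symbol, 4 ε)
  (c ∪ a)+ = 9 transitions (2 symbol, 7 ε)
  da = 3 transitions (2 symbol, 1 ε)
  b ∪ (c ∪ a)+ ∪ da ∪ c ∪ a = 25 transitions (7 symbol, 18 ε)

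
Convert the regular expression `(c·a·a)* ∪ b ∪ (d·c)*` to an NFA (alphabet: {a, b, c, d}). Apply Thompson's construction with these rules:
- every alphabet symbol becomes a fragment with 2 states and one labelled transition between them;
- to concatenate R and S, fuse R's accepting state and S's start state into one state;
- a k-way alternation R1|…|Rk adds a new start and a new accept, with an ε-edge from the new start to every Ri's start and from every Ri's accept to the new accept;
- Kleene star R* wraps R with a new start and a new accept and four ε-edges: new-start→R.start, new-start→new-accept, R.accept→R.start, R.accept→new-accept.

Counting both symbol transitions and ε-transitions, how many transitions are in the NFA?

20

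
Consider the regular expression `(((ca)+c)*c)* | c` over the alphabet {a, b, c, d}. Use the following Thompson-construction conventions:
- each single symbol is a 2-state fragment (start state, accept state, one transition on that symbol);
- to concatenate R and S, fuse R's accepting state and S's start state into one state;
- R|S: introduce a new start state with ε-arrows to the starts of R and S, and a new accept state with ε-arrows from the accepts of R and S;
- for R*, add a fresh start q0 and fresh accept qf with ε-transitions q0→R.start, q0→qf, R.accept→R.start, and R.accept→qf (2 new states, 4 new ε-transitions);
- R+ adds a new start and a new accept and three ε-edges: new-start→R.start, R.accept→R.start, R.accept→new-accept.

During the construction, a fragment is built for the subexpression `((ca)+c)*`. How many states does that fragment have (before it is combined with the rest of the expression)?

Fragment for `((ca)+c)*`:
Each of the 3 symbol leaves contributes a 2-state fragment.
  ca → 3 states
  (ca)+ → 5 states
  (ca)+c → 6 states
  ((ca)+c)* → 8 states

8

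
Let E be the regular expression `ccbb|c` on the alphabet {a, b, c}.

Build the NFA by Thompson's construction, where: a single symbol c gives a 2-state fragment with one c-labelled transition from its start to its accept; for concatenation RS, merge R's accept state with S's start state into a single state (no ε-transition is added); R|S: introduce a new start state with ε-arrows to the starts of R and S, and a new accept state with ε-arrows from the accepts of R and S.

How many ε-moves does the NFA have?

4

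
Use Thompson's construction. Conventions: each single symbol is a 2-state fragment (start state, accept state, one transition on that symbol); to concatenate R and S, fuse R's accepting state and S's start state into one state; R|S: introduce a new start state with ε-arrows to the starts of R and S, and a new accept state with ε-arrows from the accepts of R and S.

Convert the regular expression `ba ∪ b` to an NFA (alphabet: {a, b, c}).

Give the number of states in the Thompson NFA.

7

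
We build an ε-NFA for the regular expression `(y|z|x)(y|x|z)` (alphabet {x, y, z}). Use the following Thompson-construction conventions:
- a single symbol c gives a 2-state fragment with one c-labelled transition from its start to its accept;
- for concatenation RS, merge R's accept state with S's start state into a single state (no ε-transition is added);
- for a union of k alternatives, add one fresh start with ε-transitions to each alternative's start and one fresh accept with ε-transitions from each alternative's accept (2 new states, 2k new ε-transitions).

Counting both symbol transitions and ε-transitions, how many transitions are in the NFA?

18

Building bottom-up:
Each of the 6 symbol leaves contributes 1 transition (1 symbol, 0 ε).
  y|z|x — 9 transitions (3 symbol, 6 ε)
  y|x|z — 9 transitions (3 symbol, 6 ε)
  (y|z|x)(y|x|z) — 18 transitions (6 symbol, 12 ε)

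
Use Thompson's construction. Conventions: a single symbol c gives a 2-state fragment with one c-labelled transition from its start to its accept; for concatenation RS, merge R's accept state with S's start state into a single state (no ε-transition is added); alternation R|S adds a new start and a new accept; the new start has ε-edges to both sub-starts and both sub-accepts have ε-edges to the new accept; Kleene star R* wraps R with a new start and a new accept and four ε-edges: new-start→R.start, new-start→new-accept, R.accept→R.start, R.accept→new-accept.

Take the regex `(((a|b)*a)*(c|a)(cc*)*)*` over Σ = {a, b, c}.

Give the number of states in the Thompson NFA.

24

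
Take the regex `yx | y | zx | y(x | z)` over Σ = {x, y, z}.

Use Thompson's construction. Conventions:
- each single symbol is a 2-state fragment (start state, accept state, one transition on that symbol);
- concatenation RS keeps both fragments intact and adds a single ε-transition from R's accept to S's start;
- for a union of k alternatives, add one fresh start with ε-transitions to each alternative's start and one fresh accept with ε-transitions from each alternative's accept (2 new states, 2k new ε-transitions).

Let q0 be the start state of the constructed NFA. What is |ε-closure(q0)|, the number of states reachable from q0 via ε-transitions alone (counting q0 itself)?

5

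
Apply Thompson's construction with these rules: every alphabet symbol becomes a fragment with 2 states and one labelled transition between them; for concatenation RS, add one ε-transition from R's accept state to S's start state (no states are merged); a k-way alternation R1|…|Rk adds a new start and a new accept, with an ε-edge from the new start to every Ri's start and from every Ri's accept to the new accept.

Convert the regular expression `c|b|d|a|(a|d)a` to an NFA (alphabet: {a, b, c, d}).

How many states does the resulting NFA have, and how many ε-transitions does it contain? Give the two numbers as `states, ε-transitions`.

18, 15

Building bottom-up:
Each of the 7 symbol leaves contributes 2 states and 0 ε-transitions.
  a|d : 6 states, 4 ε-transitions
  (a|d)a : 8 states, 5 ε-transitions
  c|b|d|a|(a|d)a : 18 states, 15 ε-transitions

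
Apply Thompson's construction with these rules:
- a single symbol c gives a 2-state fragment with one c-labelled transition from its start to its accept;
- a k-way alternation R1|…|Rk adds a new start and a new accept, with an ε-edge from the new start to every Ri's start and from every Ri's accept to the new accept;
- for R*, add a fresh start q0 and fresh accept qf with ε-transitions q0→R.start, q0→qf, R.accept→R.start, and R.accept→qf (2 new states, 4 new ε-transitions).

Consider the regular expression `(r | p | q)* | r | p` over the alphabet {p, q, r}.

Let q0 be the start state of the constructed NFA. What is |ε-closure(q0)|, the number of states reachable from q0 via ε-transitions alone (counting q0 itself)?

10

Let C(F) = |ε-closure(F.start)| within fragment F, and note whether F accepts ε. Symbol fragments have C = 1 and do not accept ε. Then:
  r | p | q : |ε-closure| = 1 + 1 + 1 + 1 = 4 (the new accept is not ε-reachable since no branch accepts ε)
  (r | p | q)* : new start has ε-edges to the inner start and to the new accept, so |ε-closure| = 2 + 4 = 6
  (r | p | q)* | r | p : new start ε-reaches every alternative's start; at least one alternative accepts ε, so the union's new accept is reached too: |ε-closure| = 1 + 6 + 1 + 1 + 1 = 10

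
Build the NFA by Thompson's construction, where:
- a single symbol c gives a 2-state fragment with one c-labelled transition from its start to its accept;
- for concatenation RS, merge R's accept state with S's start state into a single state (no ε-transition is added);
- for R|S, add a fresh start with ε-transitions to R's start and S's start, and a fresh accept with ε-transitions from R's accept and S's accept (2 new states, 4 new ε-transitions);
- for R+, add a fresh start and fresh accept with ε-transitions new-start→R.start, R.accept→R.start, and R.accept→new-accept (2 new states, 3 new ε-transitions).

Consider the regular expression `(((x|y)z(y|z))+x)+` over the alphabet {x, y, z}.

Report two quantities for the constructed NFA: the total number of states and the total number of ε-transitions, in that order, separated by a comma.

17, 14

Building bottom-up:
Each of the 6 symbol leaves contributes 2 states and 0 ε-transitions.
  x|y → 6 states, 4 ε-transitions
  y|z → 6 states, 4 ε-transitions
  (x|y)z(y|z) → 12 states, 8 ε-transitions
  ((x|y)z(y|z))+ → 14 states, 11 ε-transitions
  ((x|y)z(y|z))+x → 15 states, 11 ε-transitions
  (((x|y)z(y|z))+x)+ → 17 states, 14 ε-transitions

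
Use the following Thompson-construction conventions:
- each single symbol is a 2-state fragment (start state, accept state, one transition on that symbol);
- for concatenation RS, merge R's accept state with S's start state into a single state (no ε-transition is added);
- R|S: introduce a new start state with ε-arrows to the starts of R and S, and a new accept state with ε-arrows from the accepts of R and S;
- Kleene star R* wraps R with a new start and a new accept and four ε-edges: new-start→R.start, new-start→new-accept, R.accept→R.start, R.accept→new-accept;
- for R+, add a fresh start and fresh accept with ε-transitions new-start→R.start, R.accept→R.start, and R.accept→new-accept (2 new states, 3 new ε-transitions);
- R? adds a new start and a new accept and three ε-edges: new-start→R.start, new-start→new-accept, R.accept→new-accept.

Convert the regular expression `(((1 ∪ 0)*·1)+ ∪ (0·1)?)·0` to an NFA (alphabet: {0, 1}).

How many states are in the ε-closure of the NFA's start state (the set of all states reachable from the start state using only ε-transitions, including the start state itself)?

11

Let C(F) = |ε-closure(F.start)| within fragment F, and note whether F accepts ε. Symbol fragments have C = 1 and do not accept ε. Then:
  1 ∪ 0 — new start ε-reaches every alternative's start; none of them accept ε, so the new accept is not reached: C = 1 + 1 + 1 = 3
  (1 ∪ 0)* — the star's fresh start ε-reaches both the body's start and the fresh accept: C = 2 + 3 = 5
  (1 ∪ 0)*·1 — C = 5 + (1−1) = 5 (closure spills across the concat boundary because the left factor accepts ε)
  ((1 ∪ 0)*·1)+ — new start ε-reaches only the body's start; the new accept needs a symbol first: C = 1 + 5 = 6
  0·1 — same as the first factor's closure: C = 1
  (0·1)? — new start has ε-edges to the inner start and to the new accept, so C = 2 + 1 = 3
  ((1 ∪ 0)*·1)+ ∪ (0·1)? — C = 1 (new start) + (6 + 3) + 1 (new accept, since some branch ε-reaches its own accept) = 11
  (((1 ∪ 0)*·1)+ ∪ (0·1)?)·0 — C = 11 + (1−1) = 11 (closure spills across the concat boundary because the left factor accepts ε)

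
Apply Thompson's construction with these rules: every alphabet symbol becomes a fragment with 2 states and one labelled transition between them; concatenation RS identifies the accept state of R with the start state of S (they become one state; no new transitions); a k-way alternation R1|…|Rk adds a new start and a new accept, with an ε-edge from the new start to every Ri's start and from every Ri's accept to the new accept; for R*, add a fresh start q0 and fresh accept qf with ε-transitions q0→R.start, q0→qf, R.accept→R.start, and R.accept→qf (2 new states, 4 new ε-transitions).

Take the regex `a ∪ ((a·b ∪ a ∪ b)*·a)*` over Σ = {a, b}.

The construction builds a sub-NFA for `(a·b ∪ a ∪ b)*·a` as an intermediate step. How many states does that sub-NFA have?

12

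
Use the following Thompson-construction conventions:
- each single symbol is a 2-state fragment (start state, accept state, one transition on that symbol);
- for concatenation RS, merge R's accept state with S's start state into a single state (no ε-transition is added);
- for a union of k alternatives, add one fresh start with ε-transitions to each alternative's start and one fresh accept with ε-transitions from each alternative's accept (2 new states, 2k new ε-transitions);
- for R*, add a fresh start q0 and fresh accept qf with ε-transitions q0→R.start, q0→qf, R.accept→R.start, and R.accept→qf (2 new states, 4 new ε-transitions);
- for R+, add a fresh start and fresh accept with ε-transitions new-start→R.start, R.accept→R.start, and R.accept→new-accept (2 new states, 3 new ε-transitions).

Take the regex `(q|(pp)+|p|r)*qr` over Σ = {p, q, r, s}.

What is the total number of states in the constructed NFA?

17

Per subexpression:
Each of the 7 symbol leaves contributes a 2-state fragment.
  pp → 3 states
  (pp)+ → 5 states
  q|(pp)+|p|r → 13 states
  (q|(pp)+|p|r)* → 15 states
  (q|(pp)+|p|r)*qr → 17 states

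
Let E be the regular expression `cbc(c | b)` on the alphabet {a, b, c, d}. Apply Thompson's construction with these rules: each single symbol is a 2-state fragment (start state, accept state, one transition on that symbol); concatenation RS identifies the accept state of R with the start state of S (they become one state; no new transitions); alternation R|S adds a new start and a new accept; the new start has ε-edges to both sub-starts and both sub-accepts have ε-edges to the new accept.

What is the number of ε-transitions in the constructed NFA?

4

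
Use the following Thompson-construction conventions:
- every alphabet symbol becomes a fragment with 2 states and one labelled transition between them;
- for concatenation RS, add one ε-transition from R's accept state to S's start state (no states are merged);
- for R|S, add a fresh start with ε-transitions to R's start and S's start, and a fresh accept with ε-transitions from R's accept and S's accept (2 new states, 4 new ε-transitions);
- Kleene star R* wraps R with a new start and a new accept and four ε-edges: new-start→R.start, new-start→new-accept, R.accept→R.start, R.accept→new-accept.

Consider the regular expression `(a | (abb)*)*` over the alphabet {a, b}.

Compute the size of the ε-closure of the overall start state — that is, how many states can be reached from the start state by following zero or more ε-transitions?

8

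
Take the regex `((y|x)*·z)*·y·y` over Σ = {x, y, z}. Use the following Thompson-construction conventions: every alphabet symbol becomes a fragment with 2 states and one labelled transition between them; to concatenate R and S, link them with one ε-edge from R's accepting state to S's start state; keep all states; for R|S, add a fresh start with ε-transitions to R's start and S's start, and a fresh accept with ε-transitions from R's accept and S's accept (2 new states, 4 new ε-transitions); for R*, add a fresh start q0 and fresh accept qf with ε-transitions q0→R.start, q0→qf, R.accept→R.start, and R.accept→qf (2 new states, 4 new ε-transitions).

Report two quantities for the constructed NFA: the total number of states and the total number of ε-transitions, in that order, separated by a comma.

Recursing over subexpressions:
Each of the 5 symbol leaves contributes 2 states and 0 ε-transitions.
  y|x — 6 states, 4 ε-transitions
  (y|x)* — 8 states, 8 ε-transitions
  (y|x)*·z — 10 states, 9 ε-transitions
  ((y|x)*·z)* — 12 states, 13 ε-transitions
  ((y|x)*·z)*·y·y — 16 states, 15 ε-transitions

16, 15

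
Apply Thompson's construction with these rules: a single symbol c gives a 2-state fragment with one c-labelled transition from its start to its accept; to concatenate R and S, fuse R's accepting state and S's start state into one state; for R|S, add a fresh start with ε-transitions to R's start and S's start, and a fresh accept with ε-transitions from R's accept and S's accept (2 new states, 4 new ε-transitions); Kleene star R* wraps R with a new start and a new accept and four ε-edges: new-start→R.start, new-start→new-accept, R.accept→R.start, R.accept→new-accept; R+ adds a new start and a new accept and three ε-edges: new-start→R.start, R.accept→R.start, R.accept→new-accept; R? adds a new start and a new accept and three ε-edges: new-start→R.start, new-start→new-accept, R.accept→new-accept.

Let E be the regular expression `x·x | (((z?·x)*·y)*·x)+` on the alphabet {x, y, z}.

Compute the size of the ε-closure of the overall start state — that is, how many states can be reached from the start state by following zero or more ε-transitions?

10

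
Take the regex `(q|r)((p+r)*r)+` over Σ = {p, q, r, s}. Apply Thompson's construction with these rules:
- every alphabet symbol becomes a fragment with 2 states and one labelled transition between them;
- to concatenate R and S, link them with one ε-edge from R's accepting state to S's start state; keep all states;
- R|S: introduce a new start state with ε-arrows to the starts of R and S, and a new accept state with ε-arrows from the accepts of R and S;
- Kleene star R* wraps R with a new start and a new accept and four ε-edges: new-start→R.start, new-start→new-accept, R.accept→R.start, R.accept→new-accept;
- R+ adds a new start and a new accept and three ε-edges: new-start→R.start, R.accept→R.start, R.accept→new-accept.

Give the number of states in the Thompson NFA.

Per subexpression:
Each of the 5 symbol leaves contributes a 2-state fragment.
  q|r : 6 states
  p+ : 4 states
  p+r : 6 states
  (p+r)* : 8 states
  (p+r)*r : 10 states
  ((p+r)*r)+ : 12 states
  (q|r)((p+r)*r)+ : 18 states

18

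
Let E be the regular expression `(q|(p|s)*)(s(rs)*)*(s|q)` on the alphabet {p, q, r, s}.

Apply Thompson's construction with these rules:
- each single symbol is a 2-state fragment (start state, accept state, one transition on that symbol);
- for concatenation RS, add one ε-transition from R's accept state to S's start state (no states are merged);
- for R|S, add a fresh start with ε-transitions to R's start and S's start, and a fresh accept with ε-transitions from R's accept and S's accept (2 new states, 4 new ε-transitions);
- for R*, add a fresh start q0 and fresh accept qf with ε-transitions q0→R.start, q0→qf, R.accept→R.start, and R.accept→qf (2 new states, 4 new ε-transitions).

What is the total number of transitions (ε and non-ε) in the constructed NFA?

36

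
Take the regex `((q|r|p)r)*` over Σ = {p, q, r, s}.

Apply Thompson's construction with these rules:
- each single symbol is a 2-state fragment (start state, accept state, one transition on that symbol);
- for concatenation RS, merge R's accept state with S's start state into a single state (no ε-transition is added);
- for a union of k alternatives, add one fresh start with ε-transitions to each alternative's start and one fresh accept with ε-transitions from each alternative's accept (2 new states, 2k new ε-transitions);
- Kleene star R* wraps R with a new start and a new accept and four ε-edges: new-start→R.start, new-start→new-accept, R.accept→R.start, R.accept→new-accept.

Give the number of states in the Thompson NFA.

11

Bottom-up over the parse tree:
Each of the 4 symbol leaves contributes a 2-state fragment.
  q|r|p → 8 states
  (q|r|p)r → 9 states
  ((q|r|p)r)* → 11 states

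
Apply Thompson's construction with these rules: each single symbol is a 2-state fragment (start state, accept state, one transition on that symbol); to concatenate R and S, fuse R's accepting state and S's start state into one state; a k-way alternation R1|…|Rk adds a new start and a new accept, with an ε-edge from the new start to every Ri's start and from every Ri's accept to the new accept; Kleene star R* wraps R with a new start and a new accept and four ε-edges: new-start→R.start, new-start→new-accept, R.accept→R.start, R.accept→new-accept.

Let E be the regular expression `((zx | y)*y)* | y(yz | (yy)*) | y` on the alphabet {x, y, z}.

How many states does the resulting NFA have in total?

27

Per subexpression:
Each of the 10 symbol leaves contributes a 2-state fragment.
  zx = 3 states
  zx | y = 7 states
  (zx | y)* = 9 states
  (zx | y)*y = 10 states
  ((zx | y)*y)* = 12 states
  yz = 3 states
  yy = 3 states
  (yy)* = 5 states
  yz | (yy)* = 10 states
  y(yz | (yy)*) = 11 states
  ((zx | y)*y)* | y(yz | (yy)*) | y = 27 states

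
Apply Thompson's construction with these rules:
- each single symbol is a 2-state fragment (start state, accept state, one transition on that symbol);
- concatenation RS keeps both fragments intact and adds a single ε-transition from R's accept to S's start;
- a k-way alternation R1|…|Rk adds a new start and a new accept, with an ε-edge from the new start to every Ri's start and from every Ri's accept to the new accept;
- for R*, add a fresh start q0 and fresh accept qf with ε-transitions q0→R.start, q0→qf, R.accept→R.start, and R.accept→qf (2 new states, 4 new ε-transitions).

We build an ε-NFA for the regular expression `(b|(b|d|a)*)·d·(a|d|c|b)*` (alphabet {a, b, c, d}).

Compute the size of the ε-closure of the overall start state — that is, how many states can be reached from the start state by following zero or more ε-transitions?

10

Compute the ε-closure size of each fragment's start state recursively; a symbol fragment's start has no outgoing ε-edge, so its closure is just itself (size 1).
  b|d|a — new start ε-reaches every alternative's start; none of them accept ε, so the new accept is not reached: |closure| = 1 + 1 + 1 + 1 = 4
  (b|d|a)* — the star's fresh start ε-reaches both the body's start and the fresh accept: |closure| = 2 + 4 = 6
  b|(b|d|a)* — new start ε-reaches every alternative's start; at least one alternative accepts ε, so the union's new accept is reached too: |closure| = 1 + 1 + 6 + 1 = 9
  a|d|c|b — new start ε-reaches every alternative's start; none of them accept ε, so the new accept is not reached: |closure| = 1 + 1 + 1 + 1 + 1 = 5
  (a|d|c|b)* — new start has ε-edges to the inner start and to the new accept, so |closure| = 2 + 5 = 7
  (b|(b|d|a)*)·d·(a|d|c|b)* — |closure| = 9 + 1 = 10 (closure spills across the concat boundary because the left factor accepts ε)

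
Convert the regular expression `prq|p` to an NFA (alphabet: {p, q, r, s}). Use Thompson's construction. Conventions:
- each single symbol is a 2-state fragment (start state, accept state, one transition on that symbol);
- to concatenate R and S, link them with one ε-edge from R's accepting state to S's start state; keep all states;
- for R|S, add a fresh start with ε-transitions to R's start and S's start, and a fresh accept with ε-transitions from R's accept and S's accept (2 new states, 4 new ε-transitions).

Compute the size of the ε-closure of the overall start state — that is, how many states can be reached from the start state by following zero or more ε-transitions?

3

Work bottom-up. For each fragment F, track |ε-closure(F.start)| and whether F's accept lies in that closure (i.e. whether F accepts ε). A single-symbol fragment has closure size 1 and does not accept ε.
  prq : C equals the left operand's closure size = 1 (its accept is not ε-reachable, so the closure stops there)
  prq|p : new start ε-reaches every alternative's start; none of them accept ε, so the new accept is not reached: C = 1 + 1 + 1 = 3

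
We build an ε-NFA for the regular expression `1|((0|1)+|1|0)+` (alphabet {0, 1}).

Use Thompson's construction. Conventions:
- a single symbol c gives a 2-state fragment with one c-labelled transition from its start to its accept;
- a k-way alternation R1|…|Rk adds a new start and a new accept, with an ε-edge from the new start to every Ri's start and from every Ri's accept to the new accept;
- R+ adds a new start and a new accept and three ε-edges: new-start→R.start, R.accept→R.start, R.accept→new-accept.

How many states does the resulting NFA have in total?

Building bottom-up:
Each of the 5 symbol leaves contributes a 2-state fragment.
  0|1 → 6 states
  (0|1)+ → 8 states
  (0|1)+|1|0 → 14 states
  ((0|1)+|1|0)+ → 16 states
  1|((0|1)+|1|0)+ → 20 states

20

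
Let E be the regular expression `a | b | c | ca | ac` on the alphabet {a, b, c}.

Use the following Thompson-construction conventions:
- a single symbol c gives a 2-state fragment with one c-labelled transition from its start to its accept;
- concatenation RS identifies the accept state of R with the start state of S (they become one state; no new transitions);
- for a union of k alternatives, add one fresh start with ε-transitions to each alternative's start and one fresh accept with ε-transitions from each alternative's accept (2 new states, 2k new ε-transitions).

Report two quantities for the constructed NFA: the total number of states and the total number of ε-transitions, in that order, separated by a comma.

By structural recursion:
Each of the 7 symbol leaves contributes 2 states and 0 ε-transitions.
  ca = 3 states, 0 ε-transitions
  ac = 3 states, 0 ε-transitions
  a | b | c | ca | ac = 14 states, 10 ε-transitions

14, 10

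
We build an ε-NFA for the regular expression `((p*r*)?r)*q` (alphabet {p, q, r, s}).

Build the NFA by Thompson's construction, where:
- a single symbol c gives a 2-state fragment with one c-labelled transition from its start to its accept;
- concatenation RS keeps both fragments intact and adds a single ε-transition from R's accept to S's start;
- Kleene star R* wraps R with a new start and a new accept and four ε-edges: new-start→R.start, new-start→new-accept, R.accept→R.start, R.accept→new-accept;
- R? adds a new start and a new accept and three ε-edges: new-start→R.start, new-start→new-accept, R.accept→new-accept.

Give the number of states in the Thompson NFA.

16

Per subexpression:
Each of the 4 symbol leaves contributes a 2-state fragment.
  p* → 4 states
  r* → 4 states
  p*r* → 8 states
  (p*r*)? → 10 states
  (p*r*)?r → 12 states
  ((p*r*)?r)* → 14 states
  ((p*r*)?r)*q → 16 states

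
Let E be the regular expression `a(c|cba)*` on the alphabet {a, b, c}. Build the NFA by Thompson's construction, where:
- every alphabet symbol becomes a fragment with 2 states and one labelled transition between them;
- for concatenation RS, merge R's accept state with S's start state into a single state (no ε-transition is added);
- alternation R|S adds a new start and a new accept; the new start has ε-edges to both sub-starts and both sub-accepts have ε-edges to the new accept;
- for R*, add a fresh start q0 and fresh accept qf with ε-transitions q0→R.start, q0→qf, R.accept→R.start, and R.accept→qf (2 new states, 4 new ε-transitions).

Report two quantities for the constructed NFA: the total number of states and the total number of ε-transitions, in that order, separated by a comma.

Building bottom-up:
Each of the 5 symbol leaves contributes 2 states and 0 ε-transitions.
  cba → 4 states, 0 ε-transitions
  c|cba → 8 states, 4 ε-transitions
  (c|cba)* → 10 states, 8 ε-transitions
  a(c|cba)* → 11 states, 8 ε-transitions

11, 8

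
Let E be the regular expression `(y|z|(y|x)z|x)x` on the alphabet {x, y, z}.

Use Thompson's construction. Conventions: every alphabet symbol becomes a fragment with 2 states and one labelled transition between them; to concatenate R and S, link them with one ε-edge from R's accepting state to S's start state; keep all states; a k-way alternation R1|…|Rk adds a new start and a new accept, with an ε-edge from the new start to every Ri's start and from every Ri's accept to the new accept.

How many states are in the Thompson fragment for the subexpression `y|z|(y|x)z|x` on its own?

Fragment for `y|z|(y|x)z|x`:
Each of the 6 symbol leaves contributes a 2-state fragment.
  y|x : 6 states
  (y|x)z : 8 states
  y|z|(y|x)z|x : 16 states

16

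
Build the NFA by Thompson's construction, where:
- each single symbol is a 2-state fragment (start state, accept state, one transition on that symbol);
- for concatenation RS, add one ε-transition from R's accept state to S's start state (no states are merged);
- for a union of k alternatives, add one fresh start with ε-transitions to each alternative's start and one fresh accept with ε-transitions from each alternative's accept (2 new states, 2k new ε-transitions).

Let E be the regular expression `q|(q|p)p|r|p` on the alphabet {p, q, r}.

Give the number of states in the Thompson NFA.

16

By structural recursion:
Each of the 6 symbol leaves contributes a 2-state fragment.
  q|p = 6 states
  (q|p)p = 8 states
  q|(q|p)p|r|p = 16 states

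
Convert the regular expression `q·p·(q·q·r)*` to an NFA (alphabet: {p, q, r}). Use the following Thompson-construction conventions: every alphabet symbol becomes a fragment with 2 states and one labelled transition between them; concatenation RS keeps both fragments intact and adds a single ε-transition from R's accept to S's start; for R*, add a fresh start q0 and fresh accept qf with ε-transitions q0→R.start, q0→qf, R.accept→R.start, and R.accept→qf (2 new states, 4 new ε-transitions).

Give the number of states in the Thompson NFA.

12

By structural recursion:
Each of the 5 symbol leaves contributes a 2-state fragment.
  q·q·r : 6 states
  (q·q·r)* : 8 states
  q·p·(q·q·r)* : 12 states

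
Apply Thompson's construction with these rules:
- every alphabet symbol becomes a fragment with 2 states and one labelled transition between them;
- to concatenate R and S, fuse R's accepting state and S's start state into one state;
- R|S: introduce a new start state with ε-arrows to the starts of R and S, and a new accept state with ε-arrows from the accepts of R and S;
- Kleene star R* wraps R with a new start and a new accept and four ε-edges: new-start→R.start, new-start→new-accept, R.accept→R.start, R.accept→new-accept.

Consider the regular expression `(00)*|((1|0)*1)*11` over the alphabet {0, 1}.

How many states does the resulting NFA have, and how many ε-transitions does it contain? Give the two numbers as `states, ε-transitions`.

20, 20

Recursing over subexpressions:
Each of the 7 symbol leaves contributes 2 states and 0 ε-transitions.
  00 : 3 states, 0 ε-transitions
  (00)* : 5 states, 4 ε-transitions
  1|0 : 6 states, 4 ε-transitions
  (1|0)* : 8 states, 8 ε-transitions
  (1|0)*1 : 9 states, 8 ε-transitions
  ((1|0)*1)* : 11 states, 12 ε-transitions
  ((1|0)*1)*11 : 13 states, 12 ε-transitions
  (00)*|((1|0)*1)*11 : 20 states, 20 ε-transitions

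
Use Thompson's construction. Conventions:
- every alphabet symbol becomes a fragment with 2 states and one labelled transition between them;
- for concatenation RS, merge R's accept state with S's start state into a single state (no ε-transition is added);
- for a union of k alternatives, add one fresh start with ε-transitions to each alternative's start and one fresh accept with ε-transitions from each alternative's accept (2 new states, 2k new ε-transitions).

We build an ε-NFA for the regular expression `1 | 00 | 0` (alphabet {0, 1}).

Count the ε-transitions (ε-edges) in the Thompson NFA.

6

By structural recursion:
Each of the 4 symbol leaves contributes 0 ε-transitions.
  00 : 0 ε-transitions
  1 | 00 | 0 : 6 ε-transitions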